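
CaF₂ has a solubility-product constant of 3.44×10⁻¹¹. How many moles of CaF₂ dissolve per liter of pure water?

CaF₂(s) ⇌ Ca²⁺(aq) + 2 F⁻(aq)
With molar solubility s: [Ca²⁺] = s, [F⁻] = 2s.
Ksp = [Ca²⁺][F⁻]^2 = s · (2s)^2 = 4s^3
4s^3 = 3.44×10⁻¹¹  ⇒  s^3 = 8.60×10⁻¹²
s = (8.60×10⁻¹²)^(1/3) = 2.05×10⁻⁴ M

2.05×10⁻⁴ M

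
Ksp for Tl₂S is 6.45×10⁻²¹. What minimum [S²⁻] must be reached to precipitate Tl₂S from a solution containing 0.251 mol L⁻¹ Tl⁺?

1.02×10⁻¹⁹ M

Precipitation begins when Q = Ksp.
Tl₂S(s) ⇌ 2 Tl⁺(aq) + S²⁻(aq)
Ksp = [Tl⁺]^2[S²⁻] = [S²⁻](0.251)^2
[S²⁻] = 6.45×10⁻²¹ / (0.251)^2 = 1.02×10⁻¹⁹
[S²⁻] = 1.02×10⁻¹⁹ mol L⁻¹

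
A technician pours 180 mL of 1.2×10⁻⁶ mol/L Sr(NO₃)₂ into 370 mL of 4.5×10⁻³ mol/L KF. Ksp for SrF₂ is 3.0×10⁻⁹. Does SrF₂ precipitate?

The combined volume is 550 mL.
[Sr²⁺] = (1.2×10⁻⁶)(180)/550 = 3.9×10⁻⁷ mol/L
[F⁻] = (4.5×10⁻³)(370)/550 = 3.0×10⁻³ mol/L
Q = [Sr²⁺][F⁻]^2 = 3.6×10⁻¹²
Since Q (3.6×10⁻¹²) is less than Ksp (3.0×10⁻⁹), no SrF₂ precipitates.

No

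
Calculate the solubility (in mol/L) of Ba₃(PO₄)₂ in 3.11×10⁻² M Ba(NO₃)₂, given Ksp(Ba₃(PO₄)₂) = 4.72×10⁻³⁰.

Ba₃(PO₄)₂(s) ⇌ 3 Ba²⁺(aq) + 2 PO₄³⁻(aq)
Ba²⁺ is already present at 3.11×10⁻² M. If s mol/L of Ba₃(PO₄)₂ dissolves, [PO₄³⁻] = 2s while [Ba²⁺] ≈ 3.11×10⁻² M.
Ksp = [Ba²⁺]^3[PO₄³⁻]^2 = (3.11×10⁻²)^3(2s)^2
(2s)^2 = 4.72×10⁻³⁰ / (3.11×10⁻²)^3 = 1.57×10⁻²⁵
s = 1.98×10⁻¹³ M

1.98×10⁻¹³ M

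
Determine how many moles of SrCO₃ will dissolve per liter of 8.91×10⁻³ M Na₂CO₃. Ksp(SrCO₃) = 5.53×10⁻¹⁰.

SrCO₃(s) ⇌ Sr²⁺(aq) + CO₃²⁻(aq)
With CO₃²⁻ already at 8.91×10⁻³ M and s small, take [CO₃²⁻] ≈ 8.91×10⁻³ M and [Sr²⁺] = s.
Ksp = [Sr²⁺][CO₃²⁻] = s(8.91×10⁻³)
s = 5.53×10⁻¹⁰ / (8.91×10⁻³) = 6.21×10⁻⁸
s = 6.21×10⁻⁸ M

6.21×10⁻⁸ M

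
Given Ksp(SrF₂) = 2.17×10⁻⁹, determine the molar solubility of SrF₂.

8.16×10⁻⁴ M

SrF₂(s) ⇌ Sr²⁺(aq) + 2 F⁻(aq)
For each mole of SrF₂ that dissolves per liter, [Sr²⁺] = s and [F⁻] = 2s; let s denote this solubility.
Ksp = [Sr²⁺][F⁻]^2 = s · (2s)^2 = 4s^3
4s^3 = 2.17×10⁻⁹  ⇒  s^3 = 5.43×10⁻¹⁰
s = (5.43×10⁻¹⁰)^(1/3) = 8.16×10⁻⁴ mol L⁻¹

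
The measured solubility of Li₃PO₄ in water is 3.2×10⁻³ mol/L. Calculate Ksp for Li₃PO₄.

Li₃PO₄(s) ⇌ 3 Li⁺(aq) + PO₄³⁻(aq)
Let s be the molar solubility. Then [Li⁺] = 3s and [PO₄³⁻] = s.
Ksp = [Li⁺]^3[PO₄³⁻] = (3s)^3 · s = 27s^4
Ksp = 27 × (3.2×10⁻³)^4 = 2.8×10⁻⁹

Ksp = 2.8×10⁻⁹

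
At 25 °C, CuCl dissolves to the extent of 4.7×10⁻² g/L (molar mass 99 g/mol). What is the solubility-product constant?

Convert to molarity: s = 4.7×10⁻² / 99 = 4.747×10⁻⁴ mol/L
CuCl(s) ⇌ Cu⁺(aq) + Cl⁻(aq)
Call the molar solubility s, so that [Cu⁺] = s and [Cl⁻] = s.
Ksp = [Cu⁺][Cl⁻] = s · s = s^2
Ksp = (4.747×10⁻⁴)^2 = 2.3×10⁻⁷

Ksp = 2.3×10⁻⁷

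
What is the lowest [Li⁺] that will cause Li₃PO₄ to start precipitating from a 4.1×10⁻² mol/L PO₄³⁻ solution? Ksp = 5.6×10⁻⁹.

Precipitation of each salt begins when its ion product equals Ksp.
Li₃PO₄(s) ⇌ 3 Li⁺(aq) + PO₄³⁻(aq)
Ksp = [Li⁺]^3[PO₄³⁻] = [Li⁺]^3(4.1×10⁻²)
[Li⁺]^3 = 5.6×10⁻⁹ / (4.1×10⁻²) = 1.4×10⁻⁷
[Li⁺] = 5.1×10⁻³ mol/L

5.1×10⁻³ M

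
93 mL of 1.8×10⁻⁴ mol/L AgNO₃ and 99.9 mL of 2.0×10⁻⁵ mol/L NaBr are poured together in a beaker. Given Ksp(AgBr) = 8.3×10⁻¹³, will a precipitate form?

Yes

After mixing, V = 93 mL + 99.9 mL = 192.9 mL.
[Ag⁺] = (1.8×10⁻⁴)(93)/192.9 = 8.7×10⁻⁵ mol/L
[Br⁻] = (2.0×10⁻⁵)(99.9)/192.9 = 1.0×10⁻⁵ mol/L
Q = [Ag⁺][Br⁻] = 9.0×10⁻¹⁰
Since Q (9.0×10⁻¹⁰) exceeds Ksp (8.3×10⁻¹³), AgBr will precipitate.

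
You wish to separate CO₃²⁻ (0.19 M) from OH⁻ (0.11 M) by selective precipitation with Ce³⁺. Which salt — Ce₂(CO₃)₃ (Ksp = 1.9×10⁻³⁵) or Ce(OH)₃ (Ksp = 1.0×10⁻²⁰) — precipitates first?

Ce(OH)₃

A salt starts to precipitate once the ion product Q reaches its Ksp.
For Ce₂(CO₃)₃: [Ce³⁺] = (Ksp/[CO₃²⁻]^3)^(1/2) = 5.3×10⁻¹⁷ M
For Ce(OH)₃: [Ce³⁺] = (Ksp/[OH⁻]^3) = 7.5×10⁻¹⁸ M
Since Ce(OH)₃ needs less Ce³⁺ to reach saturation, it precipitates first.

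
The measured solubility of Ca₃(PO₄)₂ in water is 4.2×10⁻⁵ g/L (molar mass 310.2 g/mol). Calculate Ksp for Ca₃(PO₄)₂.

s = (4.2×10⁻⁵ g L⁻¹)/(310.2 g mol⁻¹) = 1.354×10⁻⁷ M
Ca₃(PO₄)₂(s) ⇌ 3 Ca²⁺(aq) + 2 PO₄³⁻(aq)
With molar solubility s: [Ca²⁺] = 3s, [PO₄³⁻] = 2s.
Ksp = [Ca²⁺]^3[PO₄³⁻]^2 = (3s)^3 · (2s)^2 = 108s^5
Ksp = 108 × (1.354×10⁻⁷)^5 = 4.9×10⁻³³

Ksp = 4.9×10⁻³³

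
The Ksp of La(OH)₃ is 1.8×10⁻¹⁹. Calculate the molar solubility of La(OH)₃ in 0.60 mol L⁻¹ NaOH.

La(OH)₃(s) ⇌ La³⁺(aq) + 3 OH⁻(aq)
OH⁻ is already present at 0.60 mol L⁻¹. If s mol/L of La(OH)₃ dissolves, [La³⁺] = s while [OH⁻] ≈ 0.60 mol L⁻¹.
Ksp = [La³⁺][OH⁻]^3 = s(0.60)^3
s = 1.8×10⁻¹⁹ / (0.60)^3 = 8.3×10⁻¹⁹
s = 8.3×10⁻¹⁹ mol L⁻¹

8.3×10⁻¹⁹ M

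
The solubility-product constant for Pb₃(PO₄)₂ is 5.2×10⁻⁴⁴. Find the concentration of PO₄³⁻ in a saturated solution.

Pb₃(PO₄)₂(s) ⇌ 3 Pb²⁺(aq) + 2 PO₄³⁻(aq)
Call the molar solubility s, so that [Pb²⁺] = 3s and [PO₄³⁻] = 2s.
Ksp = [Pb²⁺]^3[PO₄³⁻]^2 = (3s)^3 · (2s)^2 = 108s^5 = 5.2×10⁻⁴⁴
s = 8.6×10⁻¹⁰ mol L⁻¹
[PO₄³⁻] = 2s = 1.7×10⁻⁹ mol L⁻¹

1.7×10⁻⁹ M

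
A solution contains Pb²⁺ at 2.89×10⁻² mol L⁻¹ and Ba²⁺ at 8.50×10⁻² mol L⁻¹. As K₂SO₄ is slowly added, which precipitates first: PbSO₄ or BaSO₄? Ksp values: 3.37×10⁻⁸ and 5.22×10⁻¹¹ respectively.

BaSO₄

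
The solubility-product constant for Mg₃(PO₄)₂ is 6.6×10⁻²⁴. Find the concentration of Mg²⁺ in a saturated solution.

Mg₃(PO₄)₂(s) ⇌ 3 Mg²⁺(aq) + 2 PO₄³⁻(aq)
For each mole of Mg₃(PO₄)₂ that dissolves per liter, [Mg²⁺] = 3s and [PO₄³⁻] = 2s; let s denote this solubility.
Ksp = [Mg²⁺]^3[PO₄³⁻]^2 = (3s)^3 · (2s)^2 = 108s^5 = 6.6×10⁻²⁴
s = 9.1×10⁻⁶ mol/L
[Mg²⁺] = 3s = 2.7×10⁻⁵ mol/L

2.7×10⁻⁵ M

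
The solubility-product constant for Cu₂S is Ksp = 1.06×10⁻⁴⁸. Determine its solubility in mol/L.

Cu₂S(s) ⇌ 2 Cu⁺(aq) + S²⁻(aq)
Call the molar solubility s, so that [Cu⁺] = 2s and [S²⁻] = s.
Ksp = [Cu⁺]^2[S²⁻] = (2s)^2 · s = 4s^3
4s^3 = 1.06×10⁻⁴⁸  ⇒  s^3 = 2.65×10⁻⁴⁹
s = 6.42×10⁻¹⁷ mol/L

6.42×10⁻¹⁷ M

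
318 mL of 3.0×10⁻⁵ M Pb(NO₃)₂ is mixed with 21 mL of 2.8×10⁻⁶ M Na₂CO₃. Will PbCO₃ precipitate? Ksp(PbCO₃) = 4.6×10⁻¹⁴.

Total volume after mixing = 318 + 21 = 339 mL.
[Pb²⁺] = (3.0×10⁻⁵)(318)/339 = 2.8×10⁻⁵ M
[CO₃²⁻] = (2.8×10⁻⁶)(21)/339 = 1.7×10⁻⁷ M
Q = [Pb²⁺][CO₃²⁻] = 4.9×10⁻¹²
Since Q (4.9×10⁻¹²) exceeds Ksp (4.6×10⁻¹⁴), PbCO₃ will precipitate.

Yes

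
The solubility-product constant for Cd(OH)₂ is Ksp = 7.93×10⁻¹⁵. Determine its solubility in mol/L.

1.26×10⁻⁵ M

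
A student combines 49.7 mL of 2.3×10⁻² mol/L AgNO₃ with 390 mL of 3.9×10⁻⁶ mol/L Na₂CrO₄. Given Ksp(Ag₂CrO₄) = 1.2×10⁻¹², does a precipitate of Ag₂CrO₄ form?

After mixing, V = 49.7 mL + 390 mL = 439.7 mL.
[Ag⁺] = (2.3×10⁻²)(49.7)/439.7 = 2.6×10⁻³ mol/L
[CrO₄²⁻] = (3.9×10⁻⁶)(390)/439.7 = 3.5×10⁻⁶ mol/L
Q = [Ag⁺]^2[CrO₄²⁻] = 2.3×10⁻¹¹
Because Q > Ksp (2.3×10⁻¹¹ vs 1.2×10⁻¹²), a precipitate of Ag₂CrO₄ forms.

Yes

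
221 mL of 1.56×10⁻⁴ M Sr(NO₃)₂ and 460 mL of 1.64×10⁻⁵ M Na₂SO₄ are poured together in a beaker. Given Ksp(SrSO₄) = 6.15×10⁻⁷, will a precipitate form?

No

The combined volume is 681 mL.
[Sr²⁺] = (1.56×10⁻⁴)(221)/681 = 5.06×10⁻⁵ M
[SO₄²⁻] = (1.64×10⁻⁵)(460)/681 = 1.11×10⁻⁵ M
Q = [Sr²⁺][SO₄²⁻] = 5.61×10⁻¹⁰
Q < Ksp (5.61×10⁻¹⁰ vs 6.15×10⁻⁷); the solution remains unsaturated and no precipitate forms.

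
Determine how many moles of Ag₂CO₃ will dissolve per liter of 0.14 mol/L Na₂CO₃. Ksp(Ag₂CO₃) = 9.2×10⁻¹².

4.1×10⁻⁶ M

Ag₂CO₃(s) ⇌ 2 Ag⁺(aq) + CO₃²⁻(aq)
CO₃²⁻ is already present at 0.14 mol/L. If s mol/L of Ag₂CO₃ dissolves, [Ag⁺] = 2s while [CO₃²⁻] ≈ 0.14 mol/L.
Ksp = [Ag⁺]^2[CO₃²⁻] = (2s)^2(0.14)
(2s)^2 = 9.2×10⁻¹² / (0.14) = 6.6×10⁻¹¹
s = 4.1×10⁻⁶ mol/L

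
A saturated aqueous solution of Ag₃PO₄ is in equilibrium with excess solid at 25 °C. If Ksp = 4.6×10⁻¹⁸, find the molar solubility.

2.0×10⁻⁵ M

Ag₃PO₄(s) ⇌ 3 Ag⁺(aq) + PO₄³⁻(aq)
If s mol/L of Ag₃PO₄ dissolves, [Ag⁺] = 3s and [PO₄³⁻] = s.
Ksp = [Ag⁺]^3[PO₄³⁻] = (3s)^3 · s = 27s^4
27s^4 = 4.6×10⁻¹⁸  ⇒  s^4 = 1.7×10⁻¹⁹
s = 2.0×10⁻⁵ M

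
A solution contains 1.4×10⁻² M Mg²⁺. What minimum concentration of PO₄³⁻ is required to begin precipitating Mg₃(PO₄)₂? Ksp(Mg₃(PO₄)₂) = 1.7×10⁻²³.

2.5×10⁻⁹ M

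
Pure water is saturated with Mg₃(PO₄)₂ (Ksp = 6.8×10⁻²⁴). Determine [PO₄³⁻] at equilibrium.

1.8×10⁻⁵ M

Mg₃(PO₄)₂(s) ⇌ 3 Mg²⁺(aq) + 2 PO₄³⁻(aq)
If s mol/L of Mg₃(PO₄)₂ dissolves, [Mg²⁺] = 3s and [PO₄³⁻] = 2s.
Ksp = [Mg²⁺]^3[PO₄³⁻]^2 = (3s)^3 · (2s)^2 = 108s^5 = 6.8×10⁻²⁴
s = 9.1×10⁻⁶ mol/L
[PO₄³⁻] = 2s = 1.8×10⁻⁵ mol/L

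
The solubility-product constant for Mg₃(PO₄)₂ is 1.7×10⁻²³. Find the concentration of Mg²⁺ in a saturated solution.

3.3×10⁻⁵ M

Mg₃(PO₄)₂(s) ⇌ 3 Mg²⁺(aq) + 2 PO₄³⁻(aq)
With molar solubility s: [Mg²⁺] = 3s, [PO₄³⁻] = 2s.
Ksp = [Mg²⁺]^3[PO₄³⁻]^2 = (3s)^3 · (2s)^2 = 108s^5 = 1.7×10⁻²³
s = 1.1×10⁻⁵ mol/L
[Mg²⁺] = 3s = 3.3×10⁻⁵ mol/L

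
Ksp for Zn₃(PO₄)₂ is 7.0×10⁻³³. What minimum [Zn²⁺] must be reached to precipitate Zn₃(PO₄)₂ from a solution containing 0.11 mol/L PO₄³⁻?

A salt starts to precipitate once the ion product Q reaches its Ksp.
Zn₃(PO₄)₂(s) ⇌ 3 Zn²⁺(aq) + 2 PO₄³⁻(aq)
Ksp = [Zn²⁺]^3[PO₄³⁻]^2 = [Zn²⁺]^3(0.11)^2
[Zn²⁺]^3 = 7.0×10⁻³³ / (0.11)^2 = 5.8×10⁻³¹
[Zn²⁺] = 8.3×10⁻¹¹ mol/L

8.3×10⁻¹¹ M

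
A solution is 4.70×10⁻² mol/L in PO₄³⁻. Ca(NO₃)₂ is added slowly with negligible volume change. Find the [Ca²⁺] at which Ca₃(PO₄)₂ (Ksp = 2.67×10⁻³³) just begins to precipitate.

1.07×10⁻¹⁰ M

The threshold for precipitation is Q = Ksp.
Ca₃(PO₄)₂(s) ⇌ 3 Ca²⁺(aq) + 2 PO₄³⁻(aq)
Ksp = [Ca²⁺]^3[PO₄³⁻]^2 = [Ca²⁺]^3(4.70×10⁻²)^2
[Ca²⁺]^3 = 2.67×10⁻³³ / (4.70×10⁻²)^2 = 1.21×10⁻³⁰
[Ca²⁺] = 1.07×10⁻¹⁰ mol/L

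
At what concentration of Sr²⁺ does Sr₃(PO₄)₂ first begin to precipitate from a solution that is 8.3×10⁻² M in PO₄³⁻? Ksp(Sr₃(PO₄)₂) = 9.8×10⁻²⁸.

5.2×10⁻⁹ M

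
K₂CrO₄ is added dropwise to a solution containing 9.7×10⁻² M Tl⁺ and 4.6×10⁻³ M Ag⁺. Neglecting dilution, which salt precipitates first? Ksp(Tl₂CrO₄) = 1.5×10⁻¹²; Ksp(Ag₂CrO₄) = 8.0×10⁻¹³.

Tl₂CrO₄

The threshold for precipitation is Q = Ksp.
For Tl₂CrO₄: [CrO₄²⁻] = (Ksp/[Tl⁺]^2) = 1.6×10⁻¹⁰ M
For Ag₂CrO₄: [CrO₄²⁻] = (Ksp/[Ag⁺]^2) = 3.8×10⁻⁸ M
Since Tl₂CrO₄ needs less CrO₄²⁻ to reach saturation, it precipitates first.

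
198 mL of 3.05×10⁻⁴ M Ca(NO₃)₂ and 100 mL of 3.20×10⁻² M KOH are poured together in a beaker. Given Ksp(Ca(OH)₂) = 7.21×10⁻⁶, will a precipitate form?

No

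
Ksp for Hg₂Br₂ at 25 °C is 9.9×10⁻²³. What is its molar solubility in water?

2.9×10⁻⁸ M

Hg₂Br₂(s) ⇌ Hg₂²⁺(aq) + 2 Br⁻(aq)
Call the molar solubility s, so that [Hg₂²⁺] = s and [Br⁻] = 2s.
Ksp = [Hg₂²⁺][Br⁻]^2 = s · (2s)^2 = 4s^3
4s^3 = 9.9×10⁻²³  ⇒  s^3 = 2.5×10⁻²³
Taking the 3rd root, s = 2.9×10⁻⁸ M.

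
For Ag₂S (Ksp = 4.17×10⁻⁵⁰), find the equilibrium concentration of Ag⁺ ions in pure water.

Ag₂S(s) ⇌ 2 Ag⁺(aq) + S²⁻(aq)
For each mole of Ag₂S that dissolves per liter, [Ag⁺] = 2s and [S²⁻] = s; let s denote this solubility.
Ksp = [Ag⁺]^2[S²⁻] = (2s)^2 · s = 4s^3 = 4.17×10⁻⁵⁰
s = 2.18×10⁻¹⁷ mol/L
[Ag⁺] = 2s = 4.37×10⁻¹⁷ mol/L

4.37×10⁻¹⁷ M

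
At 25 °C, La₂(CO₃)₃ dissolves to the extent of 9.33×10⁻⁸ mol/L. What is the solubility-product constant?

Ksp = 7.64×10⁻³⁴

La₂(CO₃)₃(s) ⇌ 2 La³⁺(aq) + 3 CO₃²⁻(aq)
If s mol/L of La₂(CO₃)₃ dissolves, [La³⁺] = 2s and [CO₃²⁻] = 3s.
Ksp = [La³⁺]^2[CO₃²⁻]^3 = (2s)^2 · (3s)^3 = 108s^5
Ksp = 108 × (9.33×10⁻⁸)^5 = 7.64×10⁻³⁴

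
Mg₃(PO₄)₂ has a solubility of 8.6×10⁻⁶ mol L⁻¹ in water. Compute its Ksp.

Ksp = 5.1×10⁻²⁴

Mg₃(PO₄)₂(s) ⇌ 3 Mg²⁺(aq) + 2 PO₄³⁻(aq)
If s mol/L of Mg₃(PO₄)₂ dissolves, [Mg²⁺] = 3s and [PO₄³⁻] = 2s.
Ksp = [Mg²⁺]^3[PO₄³⁻]^2 = (3s)^3 · (2s)^2 = 108s^5
Ksp = 108 × (8.6×10⁻⁶)^5 = 5.1×10⁻²⁴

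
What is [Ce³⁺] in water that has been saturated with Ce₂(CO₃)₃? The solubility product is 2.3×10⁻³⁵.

9.3×10⁻⁸ M

Ce₂(CO₃)₃(s) ⇌ 2 Ce³⁺(aq) + 3 CO₃²⁻(aq)
Call the molar solubility s, so that [Ce³⁺] = 2s and [CO₃²⁻] = 3s.
Ksp = [Ce³⁺]^2[CO₃²⁻]^3 = (2s)^2 · (3s)^3 = 108s^5 = 2.3×10⁻³⁵
s = 4.6×10⁻⁸ mol/L
[Ce³⁺] = 2s = 9.3×10⁻⁸ mol/L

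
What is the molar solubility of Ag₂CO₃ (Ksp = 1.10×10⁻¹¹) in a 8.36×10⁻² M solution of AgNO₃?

Ag₂CO₃(s) ⇌ 2 Ag⁺(aq) + CO₃²⁻(aq)
Ag⁺ is already present at 8.36×10⁻² M. If s mol/L of Ag₂CO₃ dissolves, [CO₃²⁻] = s while [Ag⁺] ≈ 8.36×10⁻² M.
Ksp = [Ag⁺]^2[CO₃²⁻] = (8.36×10⁻²)^2s
s = 1.10×10⁻¹¹ / (8.36×10⁻²)^2 = 1.57×10⁻⁹
s = 1.57×10⁻⁹ M

1.57×10⁻⁹ M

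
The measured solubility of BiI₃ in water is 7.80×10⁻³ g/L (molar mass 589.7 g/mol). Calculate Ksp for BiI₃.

Ksp = 8.26×10⁻¹⁹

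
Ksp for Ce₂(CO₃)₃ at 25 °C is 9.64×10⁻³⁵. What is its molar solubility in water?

Ce₂(CO₃)₃(s) ⇌ 2 Ce³⁺(aq) + 3 CO₃²⁻(aq)
Let s be the molar solubility. Then [Ce³⁺] = 2s and [CO₃²⁻] = 3s.
Ksp = [Ce³⁺]^2[CO₃²⁻]^3 = (2s)^2 · (3s)^3 = 108s^5
108s^5 = 9.64×10⁻³⁵  ⇒  s^5 = 8.93×10⁻³⁷
Taking the 5th root, s = 6.17×10⁻⁸ mol/L.

6.17×10⁻⁸ M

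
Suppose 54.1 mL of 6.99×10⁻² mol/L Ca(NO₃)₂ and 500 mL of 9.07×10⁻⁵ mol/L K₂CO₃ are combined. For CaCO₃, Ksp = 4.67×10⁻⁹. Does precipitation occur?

The combined volume is 554.1 mL.
[Ca²⁺] = (6.99×10⁻²)(54.1)/554.1 = 6.82×10⁻³ mol/L
[CO₃²⁻] = (9.07×10⁻⁵)(500)/554.1 = 8.18×10⁻⁵ mol/L
Q = [Ca²⁺][CO₃²⁻] = 5.59×10⁻⁷
Because Q > Ksp (5.59×10⁻⁷ vs 4.67×10⁻⁹), a precipitate of CaCO₃ forms.

Yes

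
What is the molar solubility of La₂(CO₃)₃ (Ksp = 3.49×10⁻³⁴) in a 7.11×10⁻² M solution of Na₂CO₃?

La₂(CO₃)₃(s) ⇌ 2 La³⁺(aq) + 3 CO₃²⁻(aq)
Let s be the solubility of La₂(CO₃)₃ here. The common ion gives [CO₃²⁻] ≈ 7.11×10⁻² M, and [La³⁺] = 2s.
Ksp = [La³⁺]^2[CO₃²⁻]^3 = (2s)^2(7.11×10⁻²)^3
(2s)^2 = 3.49×10⁻³⁴ / (7.11×10⁻²)^3 = 9.71×10⁻³¹
s = 4.93×10⁻¹⁶ M

4.93×10⁻¹⁶ M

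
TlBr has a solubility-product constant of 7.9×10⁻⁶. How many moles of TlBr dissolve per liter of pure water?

2.8×10⁻³ M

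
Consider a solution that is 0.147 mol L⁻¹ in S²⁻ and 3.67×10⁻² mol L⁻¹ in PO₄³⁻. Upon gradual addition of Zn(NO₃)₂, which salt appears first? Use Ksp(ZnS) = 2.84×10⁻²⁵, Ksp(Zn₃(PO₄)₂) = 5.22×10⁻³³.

Precipitation begins when Q = Ksp.
For ZnS: [Zn²⁺] = (Ksp/[S²⁻]) = 1.93×10⁻²⁴ mol L⁻¹
For Zn₃(PO₄)₂: [Zn²⁺] = (Ksp/[PO₄³⁻]^2)^(1/3) = 1.57×10⁻¹⁰ mol L⁻¹
ZnS requires the lower [Zn²⁺], so it precipitates first.

ZnS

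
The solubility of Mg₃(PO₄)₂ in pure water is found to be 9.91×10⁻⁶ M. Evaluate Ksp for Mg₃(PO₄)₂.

Ksp = 1.03×10⁻²³

Mg₃(PO₄)₂(s) ⇌ 3 Mg²⁺(aq) + 2 PO₄³⁻(aq)
With molar solubility s: [Mg²⁺] = 3s, [PO₄³⁻] = 2s.
Ksp = [Mg²⁺]^3[PO₄³⁻]^2 = (3s)^3 · (2s)^2 = 108s^5
Ksp = 108 × (9.91×10⁻⁶)^5 = 1.03×10⁻²³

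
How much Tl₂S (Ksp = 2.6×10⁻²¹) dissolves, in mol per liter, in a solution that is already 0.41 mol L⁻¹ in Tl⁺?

1.5×10⁻²⁰ M

Tl₂S(s) ⇌ 2 Tl⁺(aq) + S²⁻(aq)
With Tl⁺ already at 0.41 mol L⁻¹ and s small, take [Tl⁺] ≈ 0.41 mol L⁻¹ and [S²⁻] = s.
Ksp = [Tl⁺]^2[S²⁻] = (0.41)^2s
s = 2.6×10⁻²¹ / (0.41)^2 = 1.5×10⁻²⁰
s = 1.5×10⁻²⁰ mol L⁻¹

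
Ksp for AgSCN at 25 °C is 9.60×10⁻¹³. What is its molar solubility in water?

AgSCN(s) ⇌ Ag⁺(aq) + SCN⁻(aq)
If s mol/L of AgSCN dissolves, [Ag⁺] = s and [SCN⁻] = s.
Ksp = [Ag⁺][SCN⁻] = s · s = s^2
s^2 = 9.60×10⁻¹³
Taking the 2nd root, s = 9.80×10⁻⁷ mol L⁻¹.

9.80×10⁻⁷ M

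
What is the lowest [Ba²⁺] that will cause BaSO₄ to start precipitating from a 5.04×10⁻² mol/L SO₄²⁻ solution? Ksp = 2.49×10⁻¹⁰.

4.94×10⁻⁹ M

Precipitation of each salt begins when its ion product equals Ksp.
BaSO₄(s) ⇌ Ba²⁺(aq) + SO₄²⁻(aq)
Ksp = [Ba²⁺][SO₄²⁻] = [Ba²⁺](5.04×10⁻²)
[Ba²⁺] = 2.49×10⁻¹⁰ / (5.04×10⁻²) = 4.94×10⁻⁹
[Ba²⁺] = 4.94×10⁻⁹ mol/L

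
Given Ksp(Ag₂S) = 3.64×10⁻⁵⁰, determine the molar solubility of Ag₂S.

Ag₂S(s) ⇌ 2 Ag⁺(aq) + S²⁻(aq)
Let s be the molar solubility. Then [Ag⁺] = 2s and [S²⁻] = s.
Ksp = [Ag⁺]^2[S²⁻] = (2s)^2 · s = 4s^3
4s^3 = 3.64×10⁻⁵⁰  ⇒  s^3 = 9.10×10⁻⁵¹
Taking the 3rd root, s = 2.09×10⁻¹⁷ M.

2.09×10⁻¹⁷ M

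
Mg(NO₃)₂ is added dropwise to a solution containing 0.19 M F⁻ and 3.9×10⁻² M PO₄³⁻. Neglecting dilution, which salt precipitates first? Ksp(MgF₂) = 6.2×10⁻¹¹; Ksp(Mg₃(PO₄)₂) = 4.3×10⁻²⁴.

MgF₂

Precipitation begins when Q = Ksp.
For MgF₂: [Mg²⁺] = (Ksp/[F⁻]^2) = 1.7×10⁻⁹ M
For Mg₃(PO₄)₂: [Mg²⁺] = (Ksp/[PO₄³⁻]^2)^(1/3) = 1.4×10⁻⁷ M
Since MgF₂ needs less Mg²⁺ to reach saturation, it precipitates first.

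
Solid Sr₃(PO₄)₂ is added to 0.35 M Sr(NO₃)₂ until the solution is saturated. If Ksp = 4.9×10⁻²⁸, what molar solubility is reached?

Sr₃(PO₄)₂(s) ⇌ 3 Sr²⁺(aq) + 2 PO₄³⁻(aq)
With Sr²⁺ already at 0.35 M and s small, take [Sr²⁺] ≈ 0.35 M and [PO₄³⁻] = 2s.
Ksp = [Sr²⁺]^3[PO₄³⁻]^2 = (0.35)^3(2s)^2
(2s)^2 = 4.9×10⁻²⁸ / (0.35)^3 = 1.1×10⁻²⁶
s = 5.3×10⁻¹⁴ M

5.3×10⁻¹⁴ M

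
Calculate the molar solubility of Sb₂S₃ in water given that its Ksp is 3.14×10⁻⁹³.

1.24×10⁻¹⁹ M

Sb₂S₃(s) ⇌ 2 Sb³⁺(aq) + 3 S²⁻(aq)
For each mole of Sb₂S₃ that dissolves per liter, [Sb³⁺] = 2s and [S²⁻] = 3s; let s denote this solubility.
Ksp = [Sb³⁺]^2[S²⁻]^3 = (2s)^2 · (3s)^3 = 108s^5
108s^5 = 3.14×10⁻⁹³  ⇒  s^5 = 2.91×10⁻⁹⁵
s = (2.91×10⁻⁹⁵)^(1/5) = 1.24×10⁻¹⁹ mol/L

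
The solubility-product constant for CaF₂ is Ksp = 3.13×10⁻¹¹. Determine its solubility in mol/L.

CaF₂(s) ⇌ Ca²⁺(aq) + 2 F⁻(aq)
With molar solubility s: [Ca²⁺] = s, [F⁻] = 2s.
Ksp = [Ca²⁺][F⁻]^2 = s · (2s)^2 = 4s^3
4s^3 = 3.13×10⁻¹¹  ⇒  s^3 = 7.83×10⁻¹²
Taking the 3rd root, s = 1.99×10⁻⁴ M.

1.99×10⁻⁴ M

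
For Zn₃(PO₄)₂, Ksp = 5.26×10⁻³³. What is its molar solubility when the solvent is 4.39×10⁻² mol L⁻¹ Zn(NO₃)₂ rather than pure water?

Zn₃(PO₄)₂(s) ⇌ 3 Zn²⁺(aq) + 2 PO₄³⁻(aq)
The solution already contains Zn²⁺ at 4.39×10⁻² mol L⁻¹. Let s be the molar solubility of Zn₃(PO₄)₂.
[Zn²⁺] ≈ 4.39×10⁻² mol L⁻¹ (common ion dominates); [PO₄³⁻] = 2s.
Ksp = [Zn²⁺]^3[PO₄³⁻]^2 = (4.39×10⁻²)^3(2s)^2
(2s)^2 = 5.26×10⁻³³ / (4.39×10⁻²)^3 = 6.22×10⁻²⁹
s = 3.94×10⁻¹⁵ mol L⁻¹

3.94×10⁻¹⁵ M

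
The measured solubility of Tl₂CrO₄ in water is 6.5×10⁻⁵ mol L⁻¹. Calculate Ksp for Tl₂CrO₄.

Ksp = 1.1×10⁻¹²

Tl₂CrO₄(s) ⇌ 2 Tl⁺(aq) + CrO₄²⁻(aq)
For each mole of Tl₂CrO₄ that dissolves per liter, [Tl⁺] = 2s and [CrO₄²⁻] = s; let s denote this solubility.
Ksp = [Tl⁺]^2[CrO₄²⁻] = (2s)^2 · s = 4s^3
Ksp = 4 × (6.5×10⁻⁵)^3 = 1.1×10⁻¹²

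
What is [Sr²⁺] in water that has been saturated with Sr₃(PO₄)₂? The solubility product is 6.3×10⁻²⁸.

4.3×10⁻⁶ M

Sr₃(PO₄)₂(s) ⇌ 3 Sr²⁺(aq) + 2 PO₄³⁻(aq)
For each mole of Sr₃(PO₄)₂ that dissolves per liter, [Sr²⁺] = 3s and [PO₄³⁻] = 2s; let s denote this solubility.
Ksp = [Sr²⁺]^3[PO₄³⁻]^2 = (3s)^3 · (2s)^2 = 108s^5 = 6.3×10⁻²⁸
s = 1.4×10⁻⁶ M
[Sr²⁺] = 3s = 4.3×10⁻⁶ M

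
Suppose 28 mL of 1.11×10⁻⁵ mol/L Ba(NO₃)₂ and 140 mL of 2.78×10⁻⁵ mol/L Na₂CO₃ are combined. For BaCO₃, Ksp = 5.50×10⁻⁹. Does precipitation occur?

Total volume after mixing = 28 + 140 = 168 mL.
[Ba²⁺] = (1.11×10⁻⁵)(28)/168 = 1.85×10⁻⁶ mol/L
[CO₃²⁻] = (2.78×10⁻⁵)(140)/168 = 2.32×10⁻⁵ mol/L
Q = [Ba²⁺][CO₃²⁻] = 4.29×10⁻¹¹
Since Q (4.29×10⁻¹¹) is less than Ksp (5.50×10⁻⁹), no BaCO₃ precipitates.

No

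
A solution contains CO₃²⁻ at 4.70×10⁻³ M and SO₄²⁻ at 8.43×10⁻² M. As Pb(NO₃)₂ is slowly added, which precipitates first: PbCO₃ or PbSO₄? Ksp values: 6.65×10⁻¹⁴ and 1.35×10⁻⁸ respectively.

PbCO₃

A salt starts to precipitate once the ion product Q reaches its Ksp.
For PbCO₃: [Pb²⁺] = (Ksp/[CO₃²⁻]) = 1.41×10⁻¹¹ M
For PbSO₄: [Pb²⁺] = (Ksp/[SO₄²⁻]) = 1.60×10⁻⁷ M
The smaller threshold [Pb²⁺] is reached first, so PbCO₃ precipitates first.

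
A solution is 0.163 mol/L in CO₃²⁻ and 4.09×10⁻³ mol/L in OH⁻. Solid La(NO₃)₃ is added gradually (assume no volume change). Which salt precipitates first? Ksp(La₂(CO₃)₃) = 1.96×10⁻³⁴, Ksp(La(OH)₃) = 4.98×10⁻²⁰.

Each salt precipitates once Q = Ksp for that salt.
For La₂(CO₃)₃: [La³⁺] = (Ksp/[CO₃²⁻]^3)^(1/2) = 2.13×10⁻¹⁶ mol/L
For La(OH)₃: [La³⁺] = (Ksp/[OH⁻]^3) = 7.28×10⁻¹³ mol/L
Since La₂(CO₃)₃ needs less La³⁺ to reach saturation, it precipitates first.

La₂(CO₃)₃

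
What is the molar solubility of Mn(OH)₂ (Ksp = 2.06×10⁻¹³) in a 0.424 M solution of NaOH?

Mn(OH)₂(s) ⇌ Mn²⁺(aq) + 2 OH⁻(aq)
The solution already contains OH⁻ at 0.424 M. Let s be the molar solubility of Mn(OH)₂.
[OH⁻] ≈ 0.424 M (common ion dominates); [Mn²⁺] = s.
Ksp = [Mn²⁺][OH⁻]^2 = s(0.424)^2
s = 2.06×10⁻¹³ / (0.424)^2 = 1.15×10⁻¹²
s = 1.15×10⁻¹² M

1.15×10⁻¹² M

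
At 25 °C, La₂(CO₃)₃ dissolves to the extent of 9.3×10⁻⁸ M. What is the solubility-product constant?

La₂(CO₃)₃(s) ⇌ 2 La³⁺(aq) + 3 CO₃²⁻(aq)
For each mole of La₂(CO₃)₃ that dissolves per liter, [La³⁺] = 2s and [CO₃²⁻] = 3s; let s denote this solubility.
Ksp = [La³⁺]^2[CO₃²⁻]^3 = (2s)^2 · (3s)^3 = 108s^5
Ksp = 108 × (9.3×10⁻⁸)^5 = 7.5×10⁻³⁴

Ksp = 7.5×10⁻³⁴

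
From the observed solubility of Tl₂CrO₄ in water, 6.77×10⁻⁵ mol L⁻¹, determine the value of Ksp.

Tl₂CrO₄(s) ⇌ 2 Tl⁺(aq) + CrO₄²⁻(aq)
Call the molar solubility s, so that [Tl⁺] = 2s and [CrO₄²⁻] = s.
Ksp = [Tl⁺]^2[CrO₄²⁻] = (2s)^2 · s = 4s^3
Ksp = 4 × (6.77×10⁻⁵)^3 = 1.24×10⁻¹²

Ksp = 1.24×10⁻¹²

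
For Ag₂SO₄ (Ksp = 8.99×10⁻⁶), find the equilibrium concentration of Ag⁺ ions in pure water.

2.62×10⁻² M

Ag₂SO₄(s) ⇌ 2 Ag⁺(aq) + SO₄²⁻(aq)
Let s be the molar solubility. Then [Ag⁺] = 2s and [SO₄²⁻] = s.
Ksp = [Ag⁺]^2[SO₄²⁻] = (2s)^2 · s = 4s^3 = 8.99×10⁻⁶
s = 1.31×10⁻² mol L⁻¹
[Ag⁺] = 2s = 2.62×10⁻² mol L⁻¹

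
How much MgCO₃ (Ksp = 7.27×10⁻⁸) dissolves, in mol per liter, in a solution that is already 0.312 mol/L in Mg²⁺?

MgCO₃(s) ⇌ Mg²⁺(aq) + CO₃²⁻(aq)
The solution already contains Mg²⁺ at 0.312 mol/L. Let s be the molar solubility of MgCO₃.
[Mg²⁺] ≈ 0.312 mol/L (common ion dominates); [CO₃²⁻] = s.
Ksp = [Mg²⁺][CO₃²⁻] = (0.312)s
s = 7.27×10⁻⁸ / (0.312) = 2.33×10⁻⁷
s = 2.33×10⁻⁷ mol/L

2.33×10⁻⁷ M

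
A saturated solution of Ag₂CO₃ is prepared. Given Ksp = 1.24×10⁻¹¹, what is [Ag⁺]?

2.92×10⁻⁴ M

Ag₂CO₃(s) ⇌ 2 Ag⁺(aq) + CO₃²⁻(aq)
For each mole of Ag₂CO₃ that dissolves per liter, [Ag⁺] = 2s and [CO₃²⁻] = s; let s denote this solubility.
Ksp = [Ag⁺]^2[CO₃²⁻] = (2s)^2 · s = 4s^3 = 1.24×10⁻¹¹
s = 1.46×10⁻⁴ mol L⁻¹
[Ag⁺] = 2s = 2.92×10⁻⁴ mol L⁻¹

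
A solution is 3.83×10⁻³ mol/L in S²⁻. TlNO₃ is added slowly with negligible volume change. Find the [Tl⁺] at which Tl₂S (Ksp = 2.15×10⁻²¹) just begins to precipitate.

7.49×10⁻¹⁰ M

Each salt precipitates once Q = Ksp for that salt.
Tl₂S(s) ⇌ 2 Tl⁺(aq) + S²⁻(aq)
Ksp = [Tl⁺]^2[S²⁻] = [Tl⁺]^2(3.83×10⁻³)
[Tl⁺]^2 = 2.15×10⁻²¹ / (3.83×10⁻³) = 5.61×10⁻¹⁹
[Tl⁺] = 7.49×10⁻¹⁰ mol/L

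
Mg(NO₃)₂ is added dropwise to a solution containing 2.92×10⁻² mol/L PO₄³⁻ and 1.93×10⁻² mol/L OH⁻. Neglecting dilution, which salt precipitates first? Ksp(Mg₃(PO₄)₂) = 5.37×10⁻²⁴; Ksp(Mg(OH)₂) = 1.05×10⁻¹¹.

The threshold for precipitation is Q = Ksp.
For Mg₃(PO₄)₂: [Mg²⁺] = (Ksp/[PO₄³⁻]^2)^(1/3) = 1.85×10⁻⁷ mol/L
For Mg(OH)₂: [Mg²⁺] = (Ksp/[OH⁻]^2) = 2.82×10⁻⁸ mol/L
Since Mg(OH)₂ needs less Mg²⁺ to reach saturation, it precipitates first.

Mg(OH)₂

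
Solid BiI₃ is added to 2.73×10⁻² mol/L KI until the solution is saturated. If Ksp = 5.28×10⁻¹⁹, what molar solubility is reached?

BiI₃(s) ⇌ Bi³⁺(aq) + 3 I⁻(aq)
I⁻ is already present at 2.73×10⁻² mol/L. If s mol/L of BiI₃ dissolves, [Bi³⁺] = s while [I⁻] ≈ 2.73×10⁻² mol/L.
Ksp = [Bi³⁺][I⁻]^3 = s(2.73×10⁻²)^3
s = 5.28×10⁻¹⁹ / (2.73×10⁻²)^3 = 2.60×10⁻¹⁴
s = 2.60×10⁻¹⁴ mol/L

2.60×10⁻¹⁴ M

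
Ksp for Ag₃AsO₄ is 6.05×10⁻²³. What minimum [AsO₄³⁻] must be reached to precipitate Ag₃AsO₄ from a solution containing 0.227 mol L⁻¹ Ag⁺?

5.17×10⁻²¹ M

The threshold for precipitation is Q = Ksp.
Ag₃AsO₄(s) ⇌ 3 Ag⁺(aq) + AsO₄³⁻(aq)
Ksp = [Ag⁺]^3[AsO₄³⁻] = [AsO₄³⁻](0.227)^3
[AsO₄³⁻] = 6.05×10⁻²³ / (0.227)^3 = 5.17×10⁻²¹
[AsO₄³⁻] = 5.17×10⁻²¹ mol L⁻¹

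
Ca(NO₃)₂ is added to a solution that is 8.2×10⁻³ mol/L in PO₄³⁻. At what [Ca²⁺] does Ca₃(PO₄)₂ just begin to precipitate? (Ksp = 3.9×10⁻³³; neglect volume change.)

The threshold for precipitation is Q = Ksp.
Ca₃(PO₄)₂(s) ⇌ 3 Ca²⁺(aq) + 2 PO₄³⁻(aq)
Ksp = [Ca²⁺]^3[PO₄³⁻]^2 = [Ca²⁺]^3(8.2×10⁻³)^2
[Ca²⁺]^3 = 3.9×10⁻³³ / (8.2×10⁻³)^2 = 5.8×10⁻²⁹
[Ca²⁺] = 3.9×10⁻¹⁰ mol/L

3.9×10⁻¹⁰ M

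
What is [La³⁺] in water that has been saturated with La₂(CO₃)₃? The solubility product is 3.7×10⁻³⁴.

La₂(CO₃)₃(s) ⇌ 2 La³⁺(aq) + 3 CO₃²⁻(aq)
If s mol/L of La₂(CO₃)₃ dissolves, [La³⁺] = 2s and [CO₃²⁻] = 3s.
Ksp = [La³⁺]^2[CO₃²⁻]^3 = (2s)^2 · (3s)^3 = 108s^5 = 3.7×10⁻³⁴
s = 8.1×10⁻⁸ mol/L
[La³⁺] = 2s = 1.6×10⁻⁷ mol/L

1.6×10⁻⁷ M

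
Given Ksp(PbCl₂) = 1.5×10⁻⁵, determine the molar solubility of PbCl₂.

PbCl₂(s) ⇌ Pb²⁺(aq) + 2 Cl⁻(aq)
With molar solubility s: [Pb²⁺] = s, [Cl⁻] = 2s.
Ksp = [Pb²⁺][Cl⁻]^2 = s · (2s)^2 = 4s^3
4s^3 = 1.5×10⁻⁵  ⇒  s^3 = 3.8×10⁻⁶
s = 1.6×10⁻² mol L⁻¹

1.6×10⁻² M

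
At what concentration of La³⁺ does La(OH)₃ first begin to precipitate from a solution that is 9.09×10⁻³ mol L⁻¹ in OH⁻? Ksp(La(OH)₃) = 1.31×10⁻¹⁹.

Each salt precipitates once Q = Ksp for that salt.
La(OH)₃(s) ⇌ La³⁺(aq) + 3 OH⁻(aq)
Ksp = [La³⁺][OH⁻]^3 = [La³⁺](9.09×10⁻³)^3
[La³⁺] = 1.31×10⁻¹⁹ / (9.09×10⁻³)^3 = 1.74×10⁻¹³
[La³⁺] = 1.74×10⁻¹³ mol L⁻¹

1.74×10⁻¹³ M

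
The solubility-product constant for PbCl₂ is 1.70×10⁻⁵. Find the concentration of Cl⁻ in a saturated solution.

3.24×10⁻² M

PbCl₂(s) ⇌ Pb²⁺(aq) + 2 Cl⁻(aq)
For each mole of PbCl₂ that dissolves per liter, [Pb²⁺] = s and [Cl⁻] = 2s; let s denote this solubility.
Ksp = [Pb²⁺][Cl⁻]^2 = s · (2s)^2 = 4s^3 = 1.70×10⁻⁵
s = 1.62×10⁻² mol/L
[Cl⁻] = 2s = 3.24×10⁻² mol/L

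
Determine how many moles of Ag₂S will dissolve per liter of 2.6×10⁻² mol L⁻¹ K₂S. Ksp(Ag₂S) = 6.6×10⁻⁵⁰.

8.0×10⁻²⁵ M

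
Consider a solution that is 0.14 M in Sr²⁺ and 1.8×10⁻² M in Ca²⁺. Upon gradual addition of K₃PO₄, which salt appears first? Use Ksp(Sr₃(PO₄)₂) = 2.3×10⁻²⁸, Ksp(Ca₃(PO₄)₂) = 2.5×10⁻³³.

Ca₃(PO₄)₂

Precipitation of each salt begins when its ion product equals Ksp.
For Sr₃(PO₄)₂: [PO₄³⁻] = (Ksp/[Sr²⁺]^3)^(1/2) = 2.9×10⁻¹³ M
For Ca₃(PO₄)₂: [PO₄³⁻] = (Ksp/[Ca²⁺]^3)^(1/2) = 2.1×10⁻¹⁴ M
The smaller threshold [PO₄³⁻] is reached first, so Ca₃(PO₄)₂ precipitates first.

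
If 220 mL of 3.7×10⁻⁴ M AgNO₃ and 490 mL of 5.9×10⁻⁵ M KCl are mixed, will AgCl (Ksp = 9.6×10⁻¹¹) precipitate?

The combined volume is 710 mL.
[Ag⁺] = (3.7×10⁻⁴)(220)/710 = 1.1×10⁻⁴ M
[Cl⁻] = (5.9×10⁻⁵)(490)/710 = 4.1×10⁻⁵ M
Q = [Ag⁺][Cl⁻] = 4.7×10⁻⁹
Because Q > Ksp (4.7×10⁻⁹ vs 9.6×10⁻¹¹), a precipitate of AgCl forms.

Yes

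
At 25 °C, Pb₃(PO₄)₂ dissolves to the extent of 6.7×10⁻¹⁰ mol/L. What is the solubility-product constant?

Ksp = 1.5×10⁻⁴⁴

Pb₃(PO₄)₂(s) ⇌ 3 Pb²⁺(aq) + 2 PO₄³⁻(aq)
If s mol/L of Pb₃(PO₄)₂ dissolves, [Pb²⁺] = 3s and [PO₄³⁻] = 2s.
Ksp = [Pb²⁺]^3[PO₄³⁻]^2 = (3s)^3 · (2s)^2 = 108s^5
Ksp = 108 × (6.7×10⁻¹⁰)^5 = 1.5×10⁻⁴⁴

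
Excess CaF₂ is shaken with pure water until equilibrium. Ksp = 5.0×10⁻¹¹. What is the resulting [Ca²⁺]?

2.3×10⁻⁴ M

CaF₂(s) ⇌ Ca²⁺(aq) + 2 F⁻(aq)
If s mol/L of CaF₂ dissolves, [Ca²⁺] = s and [F⁻] = 2s.
Ksp = [Ca²⁺][F⁻]^2 = s · (2s)^2 = 4s^3 = 5.0×10⁻¹¹
s = 2.3×10⁻⁴ M
[Ca²⁺] = s = 2.3×10⁻⁴ M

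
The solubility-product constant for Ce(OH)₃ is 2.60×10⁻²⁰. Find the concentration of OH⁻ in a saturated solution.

1.67×10⁻⁵ M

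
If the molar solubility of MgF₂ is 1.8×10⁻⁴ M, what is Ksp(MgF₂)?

MgF₂(s) ⇌ Mg²⁺(aq) + 2 F⁻(aq)
Call the molar solubility s, so that [Mg²⁺] = s and [F⁻] = 2s.
Ksp = [Mg²⁺][F⁻]^2 = s · (2s)^2 = 4s^3
Ksp = 4 × (1.8×10⁻⁴)^3 = 2.3×10⁻¹¹

Ksp = 2.3×10⁻¹¹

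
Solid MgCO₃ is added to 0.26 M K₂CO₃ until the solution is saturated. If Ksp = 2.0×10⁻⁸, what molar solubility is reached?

MgCO₃(s) ⇌ Mg²⁺(aq) + CO₃²⁻(aq)
With CO₃²⁻ already at 0.26 M and s small, take [CO₃²⁻] ≈ 0.26 M and [Mg²⁺] = s.
Ksp = [Mg²⁺][CO₃²⁻] = s(0.26)
s = 2.0×10⁻⁸ / (0.26) = 7.7×10⁻⁸
s = 7.7×10⁻⁸ M

7.7×10⁻⁸ M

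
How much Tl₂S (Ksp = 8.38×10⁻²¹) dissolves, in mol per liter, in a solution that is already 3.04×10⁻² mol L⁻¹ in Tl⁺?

Tl₂S(s) ⇌ 2 Tl⁺(aq) + S²⁻(aq)
With Tl⁺ already at 3.04×10⁻² mol L⁻¹ and s small, take [Tl⁺] ≈ 3.04×10⁻² mol L⁻¹ and [S²⁻] = s.
Ksp = [Tl⁺]^2[S²⁻] = (3.04×10⁻²)^2s
s = 8.38×10⁻²¹ / (3.04×10⁻²)^2 = 9.07×10⁻¹⁸
s = 9.07×10⁻¹⁸ mol L⁻¹

9.07×10⁻¹⁸ M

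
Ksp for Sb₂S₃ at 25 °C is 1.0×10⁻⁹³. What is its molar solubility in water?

Sb₂S₃(s) ⇌ 2 Sb³⁺(aq) + 3 S²⁻(aq)
If s mol/L of Sb₂S₃ dissolves, [Sb³⁺] = 2s and [S²⁻] = 3s.
Ksp = [Sb³⁺]^2[S²⁻]^3 = (2s)^2 · (3s)^3 = 108s^5
108s^5 = 1.0×10⁻⁹³  ⇒  s^5 = 9.3×10⁻⁹⁶
s = (9.3×10⁻⁹⁶)^(1/5) = 9.8×10⁻²⁰ mol L⁻¹

9.8×10⁻²⁰ M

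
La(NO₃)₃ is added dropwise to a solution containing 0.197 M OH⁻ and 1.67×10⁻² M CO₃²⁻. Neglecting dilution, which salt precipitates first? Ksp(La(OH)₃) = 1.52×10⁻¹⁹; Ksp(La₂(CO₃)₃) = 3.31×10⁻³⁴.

Precipitation begins when Q = Ksp.
For La(OH)₃: [La³⁺] = (Ksp/[OH⁻]^3) = 1.99×10⁻¹⁷ M
For La₂(CO₃)₃: [La³⁺] = (Ksp/[CO₃²⁻]^3)^(1/2) = 8.43×10⁻¹⁵ M
Since La(OH)₃ needs less La³⁺ to reach saturation, it precipitates first.

La(OH)₃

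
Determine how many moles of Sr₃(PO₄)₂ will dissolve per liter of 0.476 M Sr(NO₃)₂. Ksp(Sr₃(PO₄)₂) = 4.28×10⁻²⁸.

Sr₃(PO₄)₂(s) ⇌ 3 Sr²⁺(aq) + 2 PO₄³⁻(aq)
Sr²⁺ is already present at 0.476 M. If s mol/L of Sr₃(PO₄)₂ dissolves, [PO₄³⁻] = 2s while [Sr²⁺] ≈ 0.476 M.
Ksp = [Sr²⁺]^3[PO₄³⁻]^2 = (0.476)^3(2s)^2
(2s)^2 = 4.28×10⁻²⁸ / (0.476)^3 = 3.97×10⁻²⁷
s = 3.15×10⁻¹⁴ M

3.15×10⁻¹⁴ M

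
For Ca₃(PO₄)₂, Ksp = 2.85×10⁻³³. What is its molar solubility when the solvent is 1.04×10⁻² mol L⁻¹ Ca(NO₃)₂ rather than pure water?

2.52×10⁻¹⁴ M

Ca₃(PO₄)₂(s) ⇌ 3 Ca²⁺(aq) + 2 PO₄³⁻(aq)
Ca²⁺ is already present at 1.04×10⁻² mol L⁻¹. If s mol/L of Ca₃(PO₄)₂ dissolves, [PO₄³⁻] = 2s while [Ca²⁺] ≈ 1.04×10⁻² mol L⁻¹.
Ksp = [Ca²⁺]^3[PO₄³⁻]^2 = (1.04×10⁻²)^3(2s)^2
(2s)^2 = 2.85×10⁻³³ / (1.04×10⁻²)^3 = 2.53×10⁻²⁷
s = 2.52×10⁻¹⁴ mol L⁻¹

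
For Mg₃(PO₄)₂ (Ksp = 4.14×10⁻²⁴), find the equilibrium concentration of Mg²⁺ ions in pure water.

Mg₃(PO₄)₂(s) ⇌ 3 Mg²⁺(aq) + 2 PO₄³⁻(aq)
Let s be the molar solubility. Then [Mg²⁺] = 3s and [PO₄³⁻] = 2s.
Ksp = [Mg²⁺]^3[PO₄³⁻]^2 = (3s)^3 · (2s)^2 = 108s^5 = 4.14×10⁻²⁴
s = 8.25×10⁻⁶ M
[Mg²⁺] = 3s = 2.48×10⁻⁵ M

2.48×10⁻⁵ M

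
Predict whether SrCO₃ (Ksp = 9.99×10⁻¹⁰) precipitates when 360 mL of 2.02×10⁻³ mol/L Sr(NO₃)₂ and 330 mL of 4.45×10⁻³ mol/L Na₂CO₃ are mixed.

The combined volume is 690 mL.
[Sr²⁺] = (2.02×10⁻³)(360)/690 = 1.05×10⁻³ mol/L
[CO₃²⁻] = (4.45×10⁻³)(330)/690 = 2.13×10⁻³ mol/L
Q = [Sr²⁺][CO₃²⁻] = 2.24×10⁻⁶
Because Q > Ksp (2.24×10⁻⁶ vs 9.99×10⁻¹⁰), a precipitate of SrCO₃ forms.

Yes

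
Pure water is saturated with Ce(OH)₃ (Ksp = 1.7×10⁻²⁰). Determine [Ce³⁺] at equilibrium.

5.0×10⁻⁶ M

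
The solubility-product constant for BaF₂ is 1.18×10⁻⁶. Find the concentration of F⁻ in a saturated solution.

1.33×10⁻² M

BaF₂(s) ⇌ Ba²⁺(aq) + 2 F⁻(aq)
Let s be the molar solubility. Then [Ba²⁺] = s and [F⁻] = 2s.
Ksp = [Ba²⁺][F⁻]^2 = s · (2s)^2 = 4s^3 = 1.18×10⁻⁶
s = 6.66×10⁻³ M
[F⁻] = 2s = 1.33×10⁻² M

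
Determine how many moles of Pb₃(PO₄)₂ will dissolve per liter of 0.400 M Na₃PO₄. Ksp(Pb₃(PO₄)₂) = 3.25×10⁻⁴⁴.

1.96×10⁻¹⁵ M

Pb₃(PO₄)₂(s) ⇌ 3 Pb²⁺(aq) + 2 PO₄³⁻(aq)
The solution already contains PO₄³⁻ at 0.400 M. Let s be the molar solubility of Pb₃(PO₄)₂.
[PO₄³⁻] ≈ 0.400 M (common ion dominates); [Pb²⁺] = 3s.
Ksp = [Pb²⁺]^3[PO₄³⁻]^2 = (3s)^3(0.400)^2
(3s)^3 = 3.25×10⁻⁴⁴ / (0.400)^2 = 2.03×10⁻⁴³
s = 1.96×10⁻¹⁵ M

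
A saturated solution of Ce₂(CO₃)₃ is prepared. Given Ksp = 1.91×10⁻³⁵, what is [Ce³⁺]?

Ce₂(CO₃)₃(s) ⇌ 2 Ce³⁺(aq) + 3 CO₃²⁻(aq)
If s mol/L of Ce₂(CO₃)₃ dissolves, [Ce³⁺] = 2s and [CO₃²⁻] = 3s.
Ksp = [Ce³⁺]^2[CO₃²⁻]^3 = (2s)^2 · (3s)^3 = 108s^5 = 1.91×10⁻³⁵
s = 4.46×10⁻⁸ mol/L
[Ce³⁺] = 2s = 8.92×10⁻⁸ mol/L

8.92×10⁻⁸ M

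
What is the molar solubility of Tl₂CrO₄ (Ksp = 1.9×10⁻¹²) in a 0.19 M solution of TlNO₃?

Tl₂CrO₄(s) ⇌ 2 Tl⁺(aq) + CrO₄²⁻(aq)
Let s be the solubility of Tl₂CrO₄ here. The common ion gives [Tl⁺] ≈ 0.19 M, and [CrO₄²⁻] = s.
Ksp = [Tl⁺]^2[CrO₄²⁻] = (0.19)^2s
s = 1.9×10⁻¹² / (0.19)^2 = 5.3×10⁻¹¹
s = 5.3×10⁻¹¹ M

5.3×10⁻¹¹ M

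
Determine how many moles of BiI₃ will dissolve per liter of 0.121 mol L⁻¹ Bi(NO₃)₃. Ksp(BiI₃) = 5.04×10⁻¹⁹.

BiI₃(s) ⇌ Bi³⁺(aq) + 3 I⁻(aq)
Bi³⁺ is already present at 0.121 mol L⁻¹. If s mol/L of BiI₃ dissolves, [I⁻] = 3s while [Bi³⁺] ≈ 0.121 mol L⁻¹.
Ksp = [Bi³⁺][I⁻]^3 = (0.121)(3s)^3
(3s)^3 = 5.04×10⁻¹⁹ / (0.121) = 4.17×10⁻¹⁸
s = 5.36×10⁻⁷ mol L⁻¹

5.36×10⁻⁷ M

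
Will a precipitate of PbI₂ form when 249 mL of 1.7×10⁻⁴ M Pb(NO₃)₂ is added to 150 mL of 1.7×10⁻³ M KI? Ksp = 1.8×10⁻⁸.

No

After mixing, V = 249 mL + 150 mL = 399 mL.
[Pb²⁺] = (1.7×10⁻⁴)(249)/399 = 1.1×10⁻⁴ M
[I⁻] = (1.7×10⁻³)(150)/399 = 6.4×10⁻⁴ M
Q = [Pb²⁺][I⁻]^2 = 4.3×10⁻¹¹
Since Q (4.3×10⁻¹¹) is less than Ksp (1.8×10⁻⁸), no PbI₂ precipitates.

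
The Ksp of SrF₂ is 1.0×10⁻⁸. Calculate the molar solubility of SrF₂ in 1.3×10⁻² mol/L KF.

5.9×10⁻⁵ M

SrF₂(s) ⇌ Sr²⁺(aq) + 2 F⁻(aq)
With F⁻ already at 1.3×10⁻² mol/L and s small, take [F⁻] ≈ 1.3×10⁻² mol/L and [Sr²⁺] = s.
Ksp = [Sr²⁺][F⁻]^2 = s(1.3×10⁻²)^2
s = 1.0×10⁻⁸ / (1.3×10⁻²)^2 = 5.9×10⁻⁵
s = 5.9×10⁻⁵ mol/L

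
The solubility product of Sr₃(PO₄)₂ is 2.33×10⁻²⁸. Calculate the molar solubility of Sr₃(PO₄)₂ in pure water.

1.17×10⁻⁶ M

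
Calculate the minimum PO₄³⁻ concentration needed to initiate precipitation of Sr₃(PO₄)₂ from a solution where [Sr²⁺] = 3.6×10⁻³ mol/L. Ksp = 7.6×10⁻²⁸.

1.3×10⁻¹⁰ M

The threshold for precipitation is Q = Ksp.
Sr₃(PO₄)₂(s) ⇌ 3 Sr²⁺(aq) + 2 PO₄³⁻(aq)
Ksp = [Sr²⁺]^3[PO₄³⁻]^2 = [PO₄³⁻]^2(3.6×10⁻³)^3
[PO₄³⁻]^2 = 7.6×10⁻²⁸ / (3.6×10⁻³)^3 = 1.6×10⁻²⁰
[PO₄³⁻] = 1.3×10⁻¹⁰ mol/L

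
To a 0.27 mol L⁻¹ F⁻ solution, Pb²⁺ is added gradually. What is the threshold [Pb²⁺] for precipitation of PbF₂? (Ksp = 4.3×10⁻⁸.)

5.9×10⁻⁷ M

Each salt precipitates once Q = Ksp for that salt.
PbF₂(s) ⇌ Pb²⁺(aq) + 2 F⁻(aq)
Ksp = [Pb²⁺][F⁻]^2 = [Pb²⁺](0.27)^2
[Pb²⁺] = 4.3×10⁻⁸ / (0.27)^2 = 5.9×10⁻⁷
[Pb²⁺] = 5.9×10⁻⁷ mol L⁻¹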